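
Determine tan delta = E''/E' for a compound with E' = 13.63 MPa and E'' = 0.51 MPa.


tan delta = E'' / E'
= 0.51 / 13.63
= 0.0374

tan delta = 0.0374


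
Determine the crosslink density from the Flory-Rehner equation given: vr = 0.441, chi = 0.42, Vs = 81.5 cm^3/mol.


ln(1 - vr) = ln(1 - 0.441) = -0.5816
Numerator = -((-0.5816) + 0.441 + 0.42 * 0.441^2) = 0.0589
Denominator = 81.5 * (0.441^(1/3) - 0.441/2) = 44.0643
nu = 0.0589 / 44.0643 = 0.0013 mol/cm^3

0.0013 mol/cm^3


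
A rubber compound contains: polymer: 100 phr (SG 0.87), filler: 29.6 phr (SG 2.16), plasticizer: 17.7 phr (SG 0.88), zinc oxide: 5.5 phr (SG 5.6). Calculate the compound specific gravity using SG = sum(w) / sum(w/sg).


Sum of weights = 152.8
Volume contributions:
  polymer: 100/0.87 = 114.9425
  filler: 29.6/2.16 = 13.7037
  plasticizer: 17.7/0.88 = 20.1136
  zinc oxide: 5.5/5.6 = 0.9821
Sum of volumes = 149.7420
SG = 152.8 / 149.7420 = 1.02

SG = 1.02


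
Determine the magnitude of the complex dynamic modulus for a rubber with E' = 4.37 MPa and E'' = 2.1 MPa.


|E*| = sqrt(E'^2 + E''^2)
= sqrt(4.37^2 + 2.1^2)
= sqrt(19.0969 + 4.4100)
= 4.848 MPa

4.848 MPa


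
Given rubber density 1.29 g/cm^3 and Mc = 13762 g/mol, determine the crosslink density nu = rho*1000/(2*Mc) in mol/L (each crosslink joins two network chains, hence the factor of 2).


nu = rho * 1000 / (2 * Mc)
nu = 1.29 * 1000 / (2 * 13762)
nu = 1290.0 / 27524
nu = 0.0469 mol/L

0.0469 mol/L


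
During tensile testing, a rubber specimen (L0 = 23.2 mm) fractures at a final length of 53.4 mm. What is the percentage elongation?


Elongation = (Lf - L0) / L0 * 100
= (53.4 - 23.2) / 23.2 * 100
= 30.2 / 23.2 * 100
= 130.2%

130.2%


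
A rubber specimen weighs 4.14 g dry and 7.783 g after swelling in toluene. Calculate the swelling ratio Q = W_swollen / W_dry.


Q = W_swollen / W_dry
Q = 7.783 / 4.14
Q = 1.88

Q = 1.88


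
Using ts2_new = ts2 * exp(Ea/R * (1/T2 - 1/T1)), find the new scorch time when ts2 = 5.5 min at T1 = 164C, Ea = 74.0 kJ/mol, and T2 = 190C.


Convert temperatures: T1 = 164 + 273.15 = 437.15 K, T2 = 190 + 273.15 = 463.15 K
ts2_new = 5.5 * exp(74000 / 8.314 * (1/463.15 - 1/437.15))
1/T2 - 1/T1 = -1.2842e-04
ts2_new = 1.75 min

1.75 min


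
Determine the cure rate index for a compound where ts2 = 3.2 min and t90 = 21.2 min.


CRI = 100 / (t90 - ts2)
= 100 / (21.2 - 3.2)
= 100 / 18.0
= 5.56 min^-1

5.56 min^-1


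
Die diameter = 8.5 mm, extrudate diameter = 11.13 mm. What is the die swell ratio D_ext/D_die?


Die swell ratio = D_extrudate / D_die
= 11.13 / 8.5
= 1.309

Die swell = 1.309


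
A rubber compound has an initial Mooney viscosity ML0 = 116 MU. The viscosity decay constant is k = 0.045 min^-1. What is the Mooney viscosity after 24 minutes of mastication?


ML = ML0 * exp(-k * t)
ML = 116 * exp(-0.045 * 24)
ML = 116 * 0.3396
ML = 39.39 MU

39.39 MU


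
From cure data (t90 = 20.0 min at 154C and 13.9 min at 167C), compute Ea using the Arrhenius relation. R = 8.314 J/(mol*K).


T1 = 427.15 K, T2 = 440.15 K
1/T1 - 1/T2 = 6.9145e-05
ln(t1/t2) = ln(20.0/13.9) = 0.3638
Ea = 8.314 * 0.3638 / 6.9145e-05 = 43748.4153 J/mol
Ea = 43.75 kJ/mol

43.75 kJ/mol


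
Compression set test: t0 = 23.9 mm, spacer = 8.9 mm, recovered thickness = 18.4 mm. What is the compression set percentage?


CS = (t0 - recovered) / (t0 - ts) * 100
= (23.9 - 18.4) / (23.9 - 8.9) * 100
= 5.5 / 15.0 * 100
= 36.7%

36.7%


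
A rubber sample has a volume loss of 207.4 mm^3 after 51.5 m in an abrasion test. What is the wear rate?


Rate = volume_loss / distance
= 207.4 / 51.5
= 4.027 mm^3/m

4.027 mm^3/m


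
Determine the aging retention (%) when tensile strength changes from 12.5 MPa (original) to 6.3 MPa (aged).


Retention = aged / original * 100
= 6.3 / 12.5 * 100
= 50.4%

50.4%


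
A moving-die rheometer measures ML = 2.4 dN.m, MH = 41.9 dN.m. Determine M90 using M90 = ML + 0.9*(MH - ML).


M90 = ML + 0.9 * (MH - ML)
M90 = 2.4 + 0.9 * (41.9 - 2.4)
M90 = 2.4 + 0.9 * 39.5
M90 = 37.95 dN.m

37.95 dN.m


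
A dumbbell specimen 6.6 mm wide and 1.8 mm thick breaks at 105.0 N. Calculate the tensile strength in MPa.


Area = width * thickness = 6.6 * 1.8 = 11.88 mm^2
TS = force / area = 105.0 / 11.88 = 8.84 MPa

8.84 MPa


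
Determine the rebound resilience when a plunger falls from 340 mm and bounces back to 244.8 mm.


Resilience = h_rebound / h_drop * 100
= 244.8 / 340 * 100
= 72.0%

72.0%


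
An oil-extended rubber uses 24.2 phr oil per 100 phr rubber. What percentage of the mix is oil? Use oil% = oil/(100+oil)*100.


Oil % = oil / (100 + oil) * 100
= 24.2 / (100 + 24.2) * 100
= 24.2 / 124.2 * 100
= 19.48%

19.48%


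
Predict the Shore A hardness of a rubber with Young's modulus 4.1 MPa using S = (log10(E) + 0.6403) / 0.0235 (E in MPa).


log10(E) = 0.0235*S - 0.6403  =>  S = (log10(E) + 0.6403) / 0.0235
log10(4.1) = 0.612784
S = (0.612784 + 0.6403) / 0.0235 = 1.253084 / 0.0235
S = 53.3

Shore A = 53.3


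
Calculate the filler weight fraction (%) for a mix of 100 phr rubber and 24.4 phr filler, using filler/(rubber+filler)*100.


Filler % = filler / (rubber + filler) * 100
= 24.4 / (100 + 24.4) * 100
= 24.4 / 124.4 * 100
= 19.61%

19.61%


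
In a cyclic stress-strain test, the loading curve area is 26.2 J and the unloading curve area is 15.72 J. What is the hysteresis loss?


Hysteresis loss = loading - unloading
= 26.2 - 15.72
= 10.48 J

10.48 J


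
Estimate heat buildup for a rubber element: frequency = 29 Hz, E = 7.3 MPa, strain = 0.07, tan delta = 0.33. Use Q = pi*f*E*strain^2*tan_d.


Q = pi * f * E * strain^2 * tan_d
= pi * 29 * 7.3 * 0.07^2 * 0.33
= pi * 29 * 7.3 * 0.0049 * 0.33
= 1.0754

Q = 1.0754


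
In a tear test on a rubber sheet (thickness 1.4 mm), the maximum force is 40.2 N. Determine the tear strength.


Tear strength = force / thickness
= 40.2 / 1.4
= 28.71 N/mm

28.71 N/mm


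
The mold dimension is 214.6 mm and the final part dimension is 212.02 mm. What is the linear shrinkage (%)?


Shrinkage = (mold - part) / mold * 100
= (214.6 - 212.02) / 214.6 * 100
= 2.58 / 214.6 * 100
= 1.2%

1.2%


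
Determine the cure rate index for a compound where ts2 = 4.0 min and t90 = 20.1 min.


CRI = 100 / (t90 - ts2)
= 100 / (20.1 - 4.0)
= 100 / 16.1
= 6.21 min^-1

6.21 min^-1


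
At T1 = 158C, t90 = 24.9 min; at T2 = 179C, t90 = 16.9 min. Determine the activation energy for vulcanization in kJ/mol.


T1 = 431.15 K, T2 = 452.15 K
1/T1 - 1/T2 = 1.0772e-04
ln(t1/t2) = ln(24.9/16.9) = 0.3876
Ea = 8.314 * 0.3876 / 1.0772e-04 = 29911.2166 J/mol
Ea = 29.91 kJ/mol

29.91 kJ/mol


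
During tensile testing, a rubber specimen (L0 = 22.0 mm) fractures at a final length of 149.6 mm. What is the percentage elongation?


Elongation = (Lf - L0) / L0 * 100
= (149.6 - 22.0) / 22.0 * 100
= 127.6 / 22.0 * 100
= 580.0%

580.0%


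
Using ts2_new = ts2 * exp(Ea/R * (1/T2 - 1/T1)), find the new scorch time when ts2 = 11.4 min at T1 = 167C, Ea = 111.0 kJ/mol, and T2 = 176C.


Convert temperatures: T1 = 167 + 273.15 = 440.15 K, T2 = 176 + 273.15 = 449.15 K
ts2_new = 11.4 * exp(111000 / 8.314 * (1/449.15 - 1/440.15))
1/T2 - 1/T1 = -4.5525e-05
ts2_new = 6.21 min

6.21 min


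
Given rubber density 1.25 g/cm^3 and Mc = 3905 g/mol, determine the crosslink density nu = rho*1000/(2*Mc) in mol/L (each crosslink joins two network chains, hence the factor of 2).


nu = rho * 1000 / (2 * Mc)
nu = 1.25 * 1000 / (2 * 3905)
nu = 1250.0 / 7810
nu = 0.1601 mol/L

0.1601 mol/L


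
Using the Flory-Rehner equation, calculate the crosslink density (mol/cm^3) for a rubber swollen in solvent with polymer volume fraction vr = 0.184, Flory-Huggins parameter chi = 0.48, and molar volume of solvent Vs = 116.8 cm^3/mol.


ln(1 - vr) = ln(1 - 0.184) = -0.2033
Numerator = -((-0.2033) + 0.184 + 0.48 * 0.184^2) = 0.0031
Denominator = 116.8 * (0.184^(1/3) - 0.184/2) = 55.6871
nu = 0.0031 / 55.6871 = 5.5489e-05 mol/cm^3

5.5489e-05 mol/cm^3


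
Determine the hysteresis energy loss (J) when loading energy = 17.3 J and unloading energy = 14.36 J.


Hysteresis loss = loading - unloading
= 17.3 - 14.36
= 2.94 J

2.94 J


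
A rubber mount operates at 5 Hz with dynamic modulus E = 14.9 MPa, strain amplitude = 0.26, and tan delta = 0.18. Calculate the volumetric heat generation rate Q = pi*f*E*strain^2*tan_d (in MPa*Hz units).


Q = pi * f * E * strain^2 * tan_d
= pi * 5 * 14.9 * 0.26^2 * 0.18
= pi * 5 * 14.9 * 0.0676 * 0.18
= 2.8479

Q = 2.8479


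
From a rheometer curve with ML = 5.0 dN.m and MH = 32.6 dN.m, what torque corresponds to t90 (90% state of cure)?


M90 = ML + 0.9 * (MH - ML)
M90 = 5.0 + 0.9 * (32.6 - 5.0)
M90 = 5.0 + 0.9 * 27.6
M90 = 29.84 dN.m

29.84 dN.m


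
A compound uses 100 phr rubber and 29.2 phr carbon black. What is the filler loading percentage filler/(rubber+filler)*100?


Filler % = filler / (rubber + filler) * 100
= 29.2 / (100 + 29.2) * 100
= 29.2 / 129.2 * 100
= 22.6%

22.6%


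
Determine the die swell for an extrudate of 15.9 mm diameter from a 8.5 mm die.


Die swell ratio = D_extrudate / D_die
= 15.9 / 8.5
= 1.871

Die swell = 1.871


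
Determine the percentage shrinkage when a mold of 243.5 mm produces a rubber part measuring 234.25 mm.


Shrinkage = (mold - part) / mold * 100
= (243.5 - 234.25) / 243.5 * 100
= 9.25 / 243.5 * 100
= 3.8%

3.8%


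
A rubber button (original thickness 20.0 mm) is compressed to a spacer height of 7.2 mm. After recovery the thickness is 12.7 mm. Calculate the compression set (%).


CS = (t0 - recovered) / (t0 - ts) * 100
= (20.0 - 12.7) / (20.0 - 7.2) * 100
= 7.3 / 12.8 * 100
= 57.0%

57.0%


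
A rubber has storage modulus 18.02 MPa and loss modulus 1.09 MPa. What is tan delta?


tan delta = E'' / E'
= 1.09 / 18.02
= 0.0605

tan delta = 0.0605


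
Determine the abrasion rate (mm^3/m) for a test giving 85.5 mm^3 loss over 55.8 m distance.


Rate = volume_loss / distance
= 85.5 / 55.8
= 1.532 mm^3/m

1.532 mm^3/m


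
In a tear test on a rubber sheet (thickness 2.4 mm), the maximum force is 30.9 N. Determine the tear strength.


Tear strength = force / thickness
= 30.9 / 2.4
= 12.88 N/mm

12.88 N/mm


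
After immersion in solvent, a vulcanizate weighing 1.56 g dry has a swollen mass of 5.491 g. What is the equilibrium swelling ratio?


Q = W_swollen / W_dry
Q = 5.491 / 1.56
Q = 3.52

Q = 3.52


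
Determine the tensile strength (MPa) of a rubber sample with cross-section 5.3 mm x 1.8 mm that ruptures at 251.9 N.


Area = width * thickness = 5.3 * 1.8 = 9.54 mm^2
TS = force / area = 251.9 / 9.54 = 26.4 MPa

26.4 MPa


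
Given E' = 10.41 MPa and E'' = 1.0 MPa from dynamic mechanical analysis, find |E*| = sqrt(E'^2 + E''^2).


|E*| = sqrt(E'^2 + E''^2)
= sqrt(10.41^2 + 1.0^2)
= sqrt(108.3681 + 1.0000)
= 10.458 MPa

10.458 MPa


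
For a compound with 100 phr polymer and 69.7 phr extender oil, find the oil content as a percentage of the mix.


Oil % = oil / (100 + oil) * 100
= 69.7 / (100 + 69.7) * 100
= 69.7 / 169.7 * 100
= 41.07%

41.07%


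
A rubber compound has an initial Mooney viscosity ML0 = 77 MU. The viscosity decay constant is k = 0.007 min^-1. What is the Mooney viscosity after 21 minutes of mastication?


ML = ML0 * exp(-k * t)
ML = 77 * exp(-0.007 * 21)
ML = 77 * 0.8633
ML = 66.47 MU

66.47 MU


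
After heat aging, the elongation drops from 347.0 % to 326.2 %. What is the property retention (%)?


Retention = aged / original * 100
= 326.2 / 347.0 * 100
= 94.0%

94.0%


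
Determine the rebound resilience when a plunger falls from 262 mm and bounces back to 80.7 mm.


Resilience = h_rebound / h_drop * 100
= 80.7 / 262 * 100
= 30.8%

30.8%


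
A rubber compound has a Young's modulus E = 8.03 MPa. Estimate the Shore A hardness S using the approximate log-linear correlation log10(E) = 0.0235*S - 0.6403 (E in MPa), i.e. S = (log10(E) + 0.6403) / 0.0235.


log10(E) = 0.0235*S - 0.6403  =>  S = (log10(E) + 0.6403) / 0.0235
log10(8.03) = 0.904716
S = (0.904716 + 0.6403) / 0.0235 = 1.545016 / 0.0235
S = 65.7

Shore A = 65.7


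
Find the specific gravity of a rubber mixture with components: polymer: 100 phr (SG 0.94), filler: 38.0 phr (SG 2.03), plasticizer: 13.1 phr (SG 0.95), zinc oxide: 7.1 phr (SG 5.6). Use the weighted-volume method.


Sum of weights = 158.2
Volume contributions:
  polymer: 100/0.94 = 106.3830
  filler: 38.0/2.03 = 18.7192
  plasticizer: 13.1/0.95 = 13.7895
  zinc oxide: 7.1/5.6 = 1.2679
Sum of volumes = 140.1595
SG = 158.2 / 140.1595 = 1.129

SG = 1.129


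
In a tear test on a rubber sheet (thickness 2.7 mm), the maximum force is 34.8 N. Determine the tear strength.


Tear strength = force / thickness
= 34.8 / 2.7
= 12.89 N/mm

12.89 N/mm


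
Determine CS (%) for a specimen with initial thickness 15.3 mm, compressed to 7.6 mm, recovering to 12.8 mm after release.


CS = (t0 - recovered) / (t0 - ts) * 100
= (15.3 - 12.8) / (15.3 - 7.6) * 100
= 2.5 / 7.7 * 100
= 32.5%

32.5%


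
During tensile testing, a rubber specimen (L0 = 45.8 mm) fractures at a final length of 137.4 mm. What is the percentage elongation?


Elongation = (Lf - L0) / L0 * 100
= (137.4 - 45.8) / 45.8 * 100
= 91.6 / 45.8 * 100
= 200.0%

200.0%


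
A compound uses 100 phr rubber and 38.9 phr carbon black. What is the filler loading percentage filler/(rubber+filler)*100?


Filler % = filler / (rubber + filler) * 100
= 38.9 / (100 + 38.9) * 100
= 38.9 / 138.9 * 100
= 28.01%

28.01%


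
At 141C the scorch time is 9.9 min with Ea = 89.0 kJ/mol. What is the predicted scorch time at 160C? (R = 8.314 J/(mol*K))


Convert temperatures: T1 = 141 + 273.15 = 414.15 K, T2 = 160 + 273.15 = 433.15 K
ts2_new = 9.9 * exp(89000 / 8.314 * (1/433.15 - 1/414.15))
1/T2 - 1/T1 = -1.0592e-04
ts2_new = 3.19 min

3.19 min


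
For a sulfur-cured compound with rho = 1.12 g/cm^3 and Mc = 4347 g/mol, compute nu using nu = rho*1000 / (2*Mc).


nu = rho * 1000 / (2 * Mc)
nu = 1.12 * 1000 / (2 * 4347)
nu = 1120.0 / 8694
nu = 0.1288 mol/L

0.1288 mol/L


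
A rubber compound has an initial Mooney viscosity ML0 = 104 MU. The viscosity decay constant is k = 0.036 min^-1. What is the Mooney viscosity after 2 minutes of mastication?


ML = ML0 * exp(-k * t)
ML = 104 * exp(-0.036 * 2)
ML = 104 * 0.9305
ML = 96.78 MU

96.78 MU


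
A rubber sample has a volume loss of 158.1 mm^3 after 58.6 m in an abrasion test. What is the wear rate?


Rate = volume_loss / distance
= 158.1 / 58.6
= 2.698 mm^3/m

2.698 mm^3/m


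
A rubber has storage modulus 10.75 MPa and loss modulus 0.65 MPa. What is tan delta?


tan delta = E'' / E'
= 0.65 / 10.75
= 0.0605

tan delta = 0.0605


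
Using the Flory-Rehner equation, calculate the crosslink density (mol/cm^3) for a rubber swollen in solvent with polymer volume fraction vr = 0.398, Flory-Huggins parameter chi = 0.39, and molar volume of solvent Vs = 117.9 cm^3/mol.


ln(1 - vr) = ln(1 - 0.398) = -0.5075
Numerator = -((-0.5075) + 0.398 + 0.39 * 0.398^2) = 0.0477
Denominator = 117.9 * (0.398^(1/3) - 0.398/2) = 63.2623
nu = 0.0477 / 63.2623 = 7.5432e-04 mol/cm^3

7.5432e-04 mol/cm^3


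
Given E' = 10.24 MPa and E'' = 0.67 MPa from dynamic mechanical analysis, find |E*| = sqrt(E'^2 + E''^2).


|E*| = sqrt(E'^2 + E''^2)
= sqrt(10.24^2 + 0.67^2)
= sqrt(104.8576 + 0.4489)
= 10.262 MPa

10.262 MPa


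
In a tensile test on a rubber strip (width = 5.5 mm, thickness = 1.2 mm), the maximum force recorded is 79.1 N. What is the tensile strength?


Area = width * thickness = 5.5 * 1.2 = 6.6 mm^2
TS = force / area = 79.1 / 6.6 = 11.98 MPa

11.98 MPa


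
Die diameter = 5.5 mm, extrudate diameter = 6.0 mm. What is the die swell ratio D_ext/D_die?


Die swell ratio = D_extrudate / D_die
= 6.0 / 5.5
= 1.091

Die swell = 1.091


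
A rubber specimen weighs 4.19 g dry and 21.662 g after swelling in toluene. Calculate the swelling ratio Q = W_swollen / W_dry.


Q = W_swollen / W_dry
Q = 21.662 / 4.19
Q = 5.17

Q = 5.17


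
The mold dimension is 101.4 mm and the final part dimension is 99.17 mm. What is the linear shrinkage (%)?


Shrinkage = (mold - part) / mold * 100
= (101.4 - 99.17) / 101.4 * 100
= 2.23 / 101.4 * 100
= 2.2%

2.2%


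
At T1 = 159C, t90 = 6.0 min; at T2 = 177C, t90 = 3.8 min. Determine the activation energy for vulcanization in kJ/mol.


T1 = 432.15 K, T2 = 450.15 K
1/T1 - 1/T2 = 9.2530e-05
ln(t1/t2) = ln(6.0/3.8) = 0.4568
Ea = 8.314 * 0.4568 / 9.2530e-05 = 41040.8014 J/mol
Ea = 41.04 kJ/mol

41.04 kJ/mol


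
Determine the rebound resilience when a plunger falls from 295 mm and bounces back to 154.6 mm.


Resilience = h_rebound / h_drop * 100
= 154.6 / 295 * 100
= 52.4%

52.4%


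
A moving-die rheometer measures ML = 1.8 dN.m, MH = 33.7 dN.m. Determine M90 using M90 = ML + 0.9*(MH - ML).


M90 = ML + 0.9 * (MH - ML)
M90 = 1.8 + 0.9 * (33.7 - 1.8)
M90 = 1.8 + 0.9 * 31.9
M90 = 30.51 dN.m

30.51 dN.m


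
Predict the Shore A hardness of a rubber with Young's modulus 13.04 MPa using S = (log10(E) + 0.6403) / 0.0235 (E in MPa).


log10(E) = 0.0235*S - 0.6403  =>  S = (log10(E) + 0.6403) / 0.0235
log10(13.04) = 1.115278
S = (1.115278 + 0.6403) / 0.0235 = 1.755578 / 0.0235
S = 74.7

Shore A = 74.7


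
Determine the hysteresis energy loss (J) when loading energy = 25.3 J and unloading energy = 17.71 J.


Hysteresis loss = loading - unloading
= 25.3 - 17.71
= 7.59 J

7.59 J


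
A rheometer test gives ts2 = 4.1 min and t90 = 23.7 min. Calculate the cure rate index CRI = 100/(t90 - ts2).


CRI = 100 / (t90 - ts2)
= 100 / (23.7 - 4.1)
= 100 / 19.6
= 5.1 min^-1

5.1 min^-1


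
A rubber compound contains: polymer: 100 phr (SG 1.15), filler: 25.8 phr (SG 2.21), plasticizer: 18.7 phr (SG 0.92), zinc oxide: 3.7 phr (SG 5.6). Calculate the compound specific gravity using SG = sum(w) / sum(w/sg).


Sum of weights = 148.2
Volume contributions:
  polymer: 100/1.15 = 86.9565
  filler: 25.8/2.21 = 11.6742
  plasticizer: 18.7/0.92 = 20.3261
  zinc oxide: 3.7/5.6 = 0.6607
Sum of volumes = 119.6175
SG = 148.2 / 119.6175 = 1.239

SG = 1.239


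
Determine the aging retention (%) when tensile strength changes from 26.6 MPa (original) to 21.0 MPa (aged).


Retention = aged / original * 100
= 21.0 / 26.6 * 100
= 78.9%

78.9%


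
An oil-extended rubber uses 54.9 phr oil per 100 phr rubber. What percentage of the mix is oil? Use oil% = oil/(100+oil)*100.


Oil % = oil / (100 + oil) * 100
= 54.9 / (100 + 54.9) * 100
= 54.9 / 154.9 * 100
= 35.44%

35.44%


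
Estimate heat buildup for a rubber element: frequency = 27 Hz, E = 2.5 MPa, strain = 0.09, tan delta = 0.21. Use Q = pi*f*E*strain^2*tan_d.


Q = pi * f * E * strain^2 * tan_d
= pi * 27 * 2.5 * 0.09^2 * 0.21
= pi * 27 * 2.5 * 0.0081 * 0.21
= 0.3607

Q = 0.3607


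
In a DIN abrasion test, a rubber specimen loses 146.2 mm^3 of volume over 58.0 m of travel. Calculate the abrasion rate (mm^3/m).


Rate = volume_loss / distance
= 146.2 / 58.0
= 2.521 mm^3/m

2.521 mm^3/m


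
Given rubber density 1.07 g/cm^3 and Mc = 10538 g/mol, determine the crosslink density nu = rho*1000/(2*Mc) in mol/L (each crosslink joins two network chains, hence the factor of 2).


nu = rho * 1000 / (2 * Mc)
nu = 1.07 * 1000 / (2 * 10538)
nu = 1070.0 / 21076
nu = 0.0508 mol/L

0.0508 mol/L


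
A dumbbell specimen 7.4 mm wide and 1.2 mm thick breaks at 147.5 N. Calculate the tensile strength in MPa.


Area = width * thickness = 7.4 * 1.2 = 8.88 mm^2
TS = force / area = 147.5 / 8.88 = 16.61 MPa

16.61 MPa


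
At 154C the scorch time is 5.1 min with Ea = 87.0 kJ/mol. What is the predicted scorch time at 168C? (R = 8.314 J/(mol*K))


Convert temperatures: T1 = 154 + 273.15 = 427.15 K, T2 = 168 + 273.15 = 441.15 K
ts2_new = 5.1 * exp(87000 / 8.314 * (1/441.15 - 1/427.15))
1/T2 - 1/T1 = -7.4295e-05
ts2_new = 2.34 min

2.34 min


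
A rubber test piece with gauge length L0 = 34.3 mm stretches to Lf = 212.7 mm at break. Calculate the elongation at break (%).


Elongation = (Lf - L0) / L0 * 100
= (212.7 - 34.3) / 34.3 * 100
= 178.4 / 34.3 * 100
= 520.1%

520.1%


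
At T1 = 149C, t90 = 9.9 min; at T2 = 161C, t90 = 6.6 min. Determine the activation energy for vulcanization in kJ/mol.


T1 = 422.15 K, T2 = 434.15 K
1/T1 - 1/T2 = 6.5475e-05
ln(t1/t2) = ln(9.9/6.6) = 0.4055
Ea = 8.314 * 0.4055 / 6.5475e-05 = 51485.9654 J/mol
Ea = 51.49 kJ/mol

51.49 kJ/mol


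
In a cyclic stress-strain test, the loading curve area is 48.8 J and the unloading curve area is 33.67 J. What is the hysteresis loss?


Hysteresis loss = loading - unloading
= 48.8 - 33.67
= 15.13 J

15.13 J


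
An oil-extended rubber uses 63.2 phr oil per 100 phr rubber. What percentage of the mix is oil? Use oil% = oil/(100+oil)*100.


Oil % = oil / (100 + oil) * 100
= 63.2 / (100 + 63.2) * 100
= 63.2 / 163.2 * 100
= 38.73%

38.73%


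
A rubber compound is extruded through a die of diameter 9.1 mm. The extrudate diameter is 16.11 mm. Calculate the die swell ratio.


Die swell ratio = D_extrudate / D_die
= 16.11 / 9.1
= 1.77

Die swell = 1.77


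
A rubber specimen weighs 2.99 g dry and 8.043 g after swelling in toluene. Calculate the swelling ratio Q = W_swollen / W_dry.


Q = W_swollen / W_dry
Q = 8.043 / 2.99
Q = 2.69

Q = 2.69


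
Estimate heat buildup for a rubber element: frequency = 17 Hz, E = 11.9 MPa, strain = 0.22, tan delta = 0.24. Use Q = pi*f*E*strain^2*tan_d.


Q = pi * f * E * strain^2 * tan_d
= pi * 17 * 11.9 * 0.22^2 * 0.24
= pi * 17 * 11.9 * 0.0484 * 0.24
= 7.3825

Q = 7.3825


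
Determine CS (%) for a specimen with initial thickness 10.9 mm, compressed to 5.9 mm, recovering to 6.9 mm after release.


CS = (t0 - recovered) / (t0 - ts) * 100
= (10.9 - 6.9) / (10.9 - 5.9) * 100
= 4.0 / 5.0 * 100
= 80.0%

80.0%


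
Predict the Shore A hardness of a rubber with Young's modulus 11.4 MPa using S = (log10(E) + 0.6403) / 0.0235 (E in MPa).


log10(E) = 0.0235*S - 0.6403  =>  S = (log10(E) + 0.6403) / 0.0235
log10(11.4) = 1.056905
S = (1.056905 + 0.6403) / 0.0235 = 1.697205 / 0.0235
S = 72.2

Shore A = 72.2


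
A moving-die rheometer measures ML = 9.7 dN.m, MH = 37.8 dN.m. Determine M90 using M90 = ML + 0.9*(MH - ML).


M90 = ML + 0.9 * (MH - ML)
M90 = 9.7 + 0.9 * (37.8 - 9.7)
M90 = 9.7 + 0.9 * 28.1
M90 = 34.99 dN.m

34.99 dN.m


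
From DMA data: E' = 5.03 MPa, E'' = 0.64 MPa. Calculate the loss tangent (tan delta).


tan delta = E'' / E'
= 0.64 / 5.03
= 0.1272

tan delta = 0.1272


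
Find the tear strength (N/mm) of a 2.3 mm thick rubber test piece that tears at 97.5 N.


Tear strength = force / thickness
= 97.5 / 2.3
= 42.39 N/mm

42.39 N/mm


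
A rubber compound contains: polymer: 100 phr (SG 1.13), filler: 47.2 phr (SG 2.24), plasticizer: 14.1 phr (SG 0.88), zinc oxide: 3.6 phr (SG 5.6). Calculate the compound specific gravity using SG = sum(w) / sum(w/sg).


Sum of weights = 164.9
Volume contributions:
  polymer: 100/1.13 = 88.4956
  filler: 47.2/2.24 = 21.0714
  plasticizer: 14.1/0.88 = 16.0227
  zinc oxide: 3.6/5.6 = 0.6429
Sum of volumes = 126.2326
SG = 164.9 / 126.2326 = 1.306

SG = 1.306


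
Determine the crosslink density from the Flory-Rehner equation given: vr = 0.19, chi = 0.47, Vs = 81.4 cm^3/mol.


ln(1 - vr) = ln(1 - 0.19) = -0.2107
Numerator = -((-0.2107) + 0.19 + 0.47 * 0.19^2) = 0.0038
Denominator = 81.4 * (0.19^(1/3) - 0.19/2) = 39.0630
nu = 0.0038 / 39.0630 = 9.6102e-05 mol/cm^3

9.6102e-05 mol/cm^3


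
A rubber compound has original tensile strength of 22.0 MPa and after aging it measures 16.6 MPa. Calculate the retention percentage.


Retention = aged / original * 100
= 16.6 / 22.0 * 100
= 75.5%

75.5%


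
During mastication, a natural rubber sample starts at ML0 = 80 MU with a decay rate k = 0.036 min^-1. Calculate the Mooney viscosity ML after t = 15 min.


ML = ML0 * exp(-k * t)
ML = 80 * exp(-0.036 * 15)
ML = 80 * 0.5827
ML = 46.62 MU

46.62 MU


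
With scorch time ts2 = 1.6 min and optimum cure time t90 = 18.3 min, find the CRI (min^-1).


CRI = 100 / (t90 - ts2)
= 100 / (18.3 - 1.6)
= 100 / 16.7
= 5.99 min^-1

5.99 min^-1


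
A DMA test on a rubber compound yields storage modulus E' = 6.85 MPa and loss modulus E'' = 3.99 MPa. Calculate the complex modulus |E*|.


|E*| = sqrt(E'^2 + E''^2)
= sqrt(6.85^2 + 3.99^2)
= sqrt(46.9225 + 15.9201)
= 7.927 MPa

7.927 MPa


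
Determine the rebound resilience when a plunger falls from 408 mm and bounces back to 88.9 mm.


Resilience = h_rebound / h_drop * 100
= 88.9 / 408 * 100
= 21.8%

21.8%


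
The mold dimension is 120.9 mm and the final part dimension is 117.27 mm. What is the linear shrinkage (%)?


Shrinkage = (mold - part) / mold * 100
= (120.9 - 117.27) / 120.9 * 100
= 3.63 / 120.9 * 100
= 3.0%

3.0%


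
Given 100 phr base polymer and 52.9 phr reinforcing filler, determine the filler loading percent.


Filler % = filler / (rubber + filler) * 100
= 52.9 / (100 + 52.9) * 100
= 52.9 / 152.9 * 100
= 34.6%

34.6%


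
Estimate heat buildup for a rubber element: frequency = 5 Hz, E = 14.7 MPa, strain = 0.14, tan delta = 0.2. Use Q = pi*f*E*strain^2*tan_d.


Q = pi * f * E * strain^2 * tan_d
= pi * 5 * 14.7 * 0.14^2 * 0.2
= pi * 5 * 14.7 * 0.0196 * 0.2
= 0.9052

Q = 0.9052


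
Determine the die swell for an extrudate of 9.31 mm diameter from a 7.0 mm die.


Die swell ratio = D_extrudate / D_die
= 9.31 / 7.0
= 1.33

Die swell = 1.33


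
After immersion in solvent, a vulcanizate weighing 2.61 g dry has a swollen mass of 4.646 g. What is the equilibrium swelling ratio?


Q = W_swollen / W_dry
Q = 4.646 / 2.61
Q = 1.78

Q = 1.78


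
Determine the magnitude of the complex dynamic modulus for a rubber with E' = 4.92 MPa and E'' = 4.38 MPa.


|E*| = sqrt(E'^2 + E''^2)
= sqrt(4.92^2 + 4.38^2)
= sqrt(24.2064 + 19.1844)
= 6.587 MPa

6.587 MPa


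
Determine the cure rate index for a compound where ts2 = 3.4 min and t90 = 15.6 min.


CRI = 100 / (t90 - ts2)
= 100 / (15.6 - 3.4)
= 100 / 12.2
= 8.2 min^-1

8.2 min^-1


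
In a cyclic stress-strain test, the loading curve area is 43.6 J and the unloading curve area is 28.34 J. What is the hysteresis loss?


Hysteresis loss = loading - unloading
= 43.6 - 28.34
= 15.26 J

15.26 J


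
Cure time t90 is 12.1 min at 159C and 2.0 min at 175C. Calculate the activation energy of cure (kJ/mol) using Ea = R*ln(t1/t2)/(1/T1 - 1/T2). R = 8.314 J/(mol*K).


T1 = 432.15 K, T2 = 448.15 K
1/T1 - 1/T2 = 8.2616e-05
ln(t1/t2) = ln(12.1/2.0) = 1.8001
Ea = 8.314 * 1.8001 / 8.2616e-05 = 181148.4073 J/mol
Ea = 181.15 kJ/mol

181.15 kJ/mol


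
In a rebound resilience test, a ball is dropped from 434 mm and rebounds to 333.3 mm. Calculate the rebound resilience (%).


Resilience = h_rebound / h_drop * 100
= 333.3 / 434 * 100
= 76.8%

76.8%


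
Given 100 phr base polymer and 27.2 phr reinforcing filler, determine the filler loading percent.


Filler % = filler / (rubber + filler) * 100
= 27.2 / (100 + 27.2) * 100
= 27.2 / 127.2 * 100
= 21.38%

21.38%


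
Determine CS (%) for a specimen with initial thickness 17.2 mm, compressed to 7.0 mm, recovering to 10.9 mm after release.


CS = (t0 - recovered) / (t0 - ts) * 100
= (17.2 - 10.9) / (17.2 - 7.0) * 100
= 6.3 / 10.2 * 100
= 61.8%

61.8%


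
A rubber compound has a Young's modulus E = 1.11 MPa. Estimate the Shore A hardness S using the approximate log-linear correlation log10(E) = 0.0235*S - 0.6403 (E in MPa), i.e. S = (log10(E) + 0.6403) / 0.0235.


log10(E) = 0.0235*S - 0.6403  =>  S = (log10(E) + 0.6403) / 0.0235
log10(1.11) = 0.045323
S = (0.045323 + 0.6403) / 0.0235 = 0.685623 / 0.0235
S = 29.2

Shore A = 29.2


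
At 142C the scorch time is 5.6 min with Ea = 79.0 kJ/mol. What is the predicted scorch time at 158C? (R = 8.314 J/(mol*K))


Convert temperatures: T1 = 142 + 273.15 = 415.15 K, T2 = 158 + 273.15 = 431.15 K
ts2_new = 5.6 * exp(79000 / 8.314 * (1/431.15 - 1/415.15))
1/T2 - 1/T1 = -8.9390e-05
ts2_new = 2.4 min

2.4 min


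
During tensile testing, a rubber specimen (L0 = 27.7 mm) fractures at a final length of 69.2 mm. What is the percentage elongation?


Elongation = (Lf - L0) / L0 * 100
= (69.2 - 27.7) / 27.7 * 100
= 41.5 / 27.7 * 100
= 149.8%

149.8%


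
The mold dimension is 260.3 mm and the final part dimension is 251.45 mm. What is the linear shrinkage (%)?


Shrinkage = (mold - part) / mold * 100
= (260.3 - 251.45) / 260.3 * 100
= 8.85 / 260.3 * 100
= 3.4%

3.4%


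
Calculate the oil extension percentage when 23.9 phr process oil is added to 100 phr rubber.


Oil % = oil / (100 + oil) * 100
= 23.9 / (100 + 23.9) * 100
= 23.9 / 123.9 * 100
= 19.29%

19.29%


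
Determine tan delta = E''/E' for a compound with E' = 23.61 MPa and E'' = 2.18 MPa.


tan delta = E'' / E'
= 2.18 / 23.61
= 0.0923

tan delta = 0.0923


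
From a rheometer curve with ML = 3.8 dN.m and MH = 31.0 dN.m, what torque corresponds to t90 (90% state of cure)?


M90 = ML + 0.9 * (MH - ML)
M90 = 3.8 + 0.9 * (31.0 - 3.8)
M90 = 3.8 + 0.9 * 27.2
M90 = 28.28 dN.m

28.28 dN.m


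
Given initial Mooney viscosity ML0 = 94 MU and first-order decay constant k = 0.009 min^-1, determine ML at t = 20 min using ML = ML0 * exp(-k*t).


ML = ML0 * exp(-k * t)
ML = 94 * exp(-0.009 * 20)
ML = 94 * 0.8353
ML = 78.52 MU

78.52 MU


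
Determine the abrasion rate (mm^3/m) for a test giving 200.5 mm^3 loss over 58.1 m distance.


Rate = volume_loss / distance
= 200.5 / 58.1
= 3.451 mm^3/m

3.451 mm^3/m


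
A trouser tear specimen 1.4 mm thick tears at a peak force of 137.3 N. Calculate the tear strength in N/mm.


Tear strength = force / thickness
= 137.3 / 1.4
= 98.07 N/mm

98.07 N/mm


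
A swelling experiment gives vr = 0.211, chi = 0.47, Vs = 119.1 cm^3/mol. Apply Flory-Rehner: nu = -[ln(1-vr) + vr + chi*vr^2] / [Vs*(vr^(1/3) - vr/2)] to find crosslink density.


ln(1 - vr) = ln(1 - 0.211) = -0.2370
Numerator = -((-0.2370) + 0.211 + 0.47 * 0.211^2) = 0.0051
Denominator = 119.1 * (0.211^(1/3) - 0.211/2) = 58.3393
nu = 0.0051 / 58.3393 = 8.6804e-05 mol/cm^3

8.6804e-05 mol/cm^3


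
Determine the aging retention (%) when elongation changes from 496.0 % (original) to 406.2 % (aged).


Retention = aged / original * 100
= 406.2 / 496.0 * 100
= 81.9%

81.9%


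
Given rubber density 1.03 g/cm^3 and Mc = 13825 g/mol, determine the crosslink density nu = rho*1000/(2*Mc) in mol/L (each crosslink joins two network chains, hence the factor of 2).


nu = rho * 1000 / (2 * Mc)
nu = 1.03 * 1000 / (2 * 13825)
nu = 1030.0 / 27650
nu = 0.0373 mol/L

0.0373 mol/L


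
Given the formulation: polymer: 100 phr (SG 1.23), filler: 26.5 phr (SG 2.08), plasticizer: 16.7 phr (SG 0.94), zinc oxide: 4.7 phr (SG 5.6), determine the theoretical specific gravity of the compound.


Sum of weights = 147.9
Volume contributions:
  polymer: 100/1.23 = 81.3008
  filler: 26.5/2.08 = 12.7404
  plasticizer: 16.7/0.94 = 17.7660
  zinc oxide: 4.7/5.6 = 0.8393
Sum of volumes = 112.6464
SG = 147.9 / 112.6464 = 1.313

SG = 1.313


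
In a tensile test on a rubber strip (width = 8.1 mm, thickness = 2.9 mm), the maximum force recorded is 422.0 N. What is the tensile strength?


Area = width * thickness = 8.1 * 2.9 = 23.49 mm^2
TS = force / area = 422.0 / 23.49 = 17.97 MPa

17.97 MPa


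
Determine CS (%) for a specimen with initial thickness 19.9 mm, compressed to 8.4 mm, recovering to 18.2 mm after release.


CS = (t0 - recovered) / (t0 - ts) * 100
= (19.9 - 18.2) / (19.9 - 8.4) * 100
= 1.7 / 11.5 * 100
= 14.8%

14.8%


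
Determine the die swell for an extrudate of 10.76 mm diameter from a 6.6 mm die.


Die swell ratio = D_extrudate / D_die
= 10.76 / 6.6
= 1.63

Die swell = 1.63


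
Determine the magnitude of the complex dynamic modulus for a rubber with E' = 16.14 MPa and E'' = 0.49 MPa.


|E*| = sqrt(E'^2 + E''^2)
= sqrt(16.14^2 + 0.49^2)
= sqrt(260.4996 + 0.2401)
= 16.147 MPa

16.147 MPa


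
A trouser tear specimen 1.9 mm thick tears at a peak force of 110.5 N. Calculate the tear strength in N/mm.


Tear strength = force / thickness
= 110.5 / 1.9
= 58.16 N/mm

58.16 N/mm


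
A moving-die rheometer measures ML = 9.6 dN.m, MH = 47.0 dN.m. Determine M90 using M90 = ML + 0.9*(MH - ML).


M90 = ML + 0.9 * (MH - ML)
M90 = 9.6 + 0.9 * (47.0 - 9.6)
M90 = 9.6 + 0.9 * 37.4
M90 = 43.26 dN.m

43.26 dN.m


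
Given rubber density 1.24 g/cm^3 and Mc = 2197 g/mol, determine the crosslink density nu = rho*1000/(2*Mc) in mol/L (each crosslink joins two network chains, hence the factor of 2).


nu = rho * 1000 / (2 * Mc)
nu = 1.24 * 1000 / (2 * 2197)
nu = 1240.0 / 4394
nu = 0.2822 mol/L

0.2822 mol/L


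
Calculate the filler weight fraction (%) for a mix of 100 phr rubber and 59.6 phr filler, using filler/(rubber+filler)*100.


Filler % = filler / (rubber + filler) * 100
= 59.6 / (100 + 59.6) * 100
= 59.6 / 159.6 * 100
= 37.34%

37.34%


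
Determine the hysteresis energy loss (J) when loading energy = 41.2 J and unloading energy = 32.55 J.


Hysteresis loss = loading - unloading
= 41.2 - 32.55
= 8.65 J

8.65 J


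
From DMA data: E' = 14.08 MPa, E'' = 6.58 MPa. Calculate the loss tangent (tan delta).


tan delta = E'' / E'
= 6.58 / 14.08
= 0.4673

tan delta = 0.4673


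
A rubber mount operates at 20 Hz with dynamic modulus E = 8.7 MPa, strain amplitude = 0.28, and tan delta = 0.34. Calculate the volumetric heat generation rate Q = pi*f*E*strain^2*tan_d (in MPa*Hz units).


Q = pi * f * E * strain^2 * tan_d
= pi * 20 * 8.7 * 0.28^2 * 0.34
= pi * 20 * 8.7 * 0.0784 * 0.34
= 14.5712

Q = 14.5712


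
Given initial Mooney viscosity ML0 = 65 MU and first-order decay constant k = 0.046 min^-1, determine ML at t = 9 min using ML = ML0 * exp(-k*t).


ML = ML0 * exp(-k * t)
ML = 65 * exp(-0.046 * 9)
ML = 65 * 0.6610
ML = 42.97 MU

42.97 MU


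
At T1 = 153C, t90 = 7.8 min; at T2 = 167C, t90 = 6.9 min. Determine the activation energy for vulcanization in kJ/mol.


T1 = 426.15 K, T2 = 440.15 K
1/T1 - 1/T2 = 7.4639e-05
ln(t1/t2) = ln(7.8/6.9) = 0.1226
Ea = 8.314 * 0.1226 / 7.4639e-05 = 13656.6406 J/mol
Ea = 13.66 kJ/mol

13.66 kJ/mol


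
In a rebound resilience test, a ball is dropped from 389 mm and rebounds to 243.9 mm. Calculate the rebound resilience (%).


Resilience = h_rebound / h_drop * 100
= 243.9 / 389 * 100
= 62.7%

62.7%


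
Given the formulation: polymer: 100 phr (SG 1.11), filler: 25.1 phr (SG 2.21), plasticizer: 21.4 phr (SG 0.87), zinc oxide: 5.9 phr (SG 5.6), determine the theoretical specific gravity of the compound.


Sum of weights = 152.4
Volume contributions:
  polymer: 100/1.11 = 90.0901
  filler: 25.1/2.21 = 11.3575
  plasticizer: 21.4/0.87 = 24.5977
  zinc oxide: 5.9/5.6 = 1.0536
Sum of volumes = 127.0988
SG = 152.4 / 127.0988 = 1.199

SG = 1.199


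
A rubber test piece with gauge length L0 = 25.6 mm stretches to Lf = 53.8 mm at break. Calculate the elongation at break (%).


Elongation = (Lf - L0) / L0 * 100
= (53.8 - 25.6) / 25.6 * 100
= 28.2 / 25.6 * 100
= 110.2%

110.2%


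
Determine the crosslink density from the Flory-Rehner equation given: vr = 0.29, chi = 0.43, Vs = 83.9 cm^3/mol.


ln(1 - vr) = ln(1 - 0.29) = -0.3425
Numerator = -((-0.3425) + 0.29 + 0.43 * 0.29^2) = 0.0163
Denominator = 83.9 * (0.29^(1/3) - 0.29/2) = 43.3688
nu = 0.0163 / 43.3688 = 3.7648e-04 mol/cm^3

3.7648e-04 mol/cm^3


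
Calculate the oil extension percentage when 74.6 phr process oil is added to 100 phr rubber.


Oil % = oil / (100 + oil) * 100
= 74.6 / (100 + 74.6) * 100
= 74.6 / 174.6 * 100
= 42.73%

42.73%


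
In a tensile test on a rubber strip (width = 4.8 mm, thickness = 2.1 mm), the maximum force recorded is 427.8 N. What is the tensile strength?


Area = width * thickness = 4.8 * 2.1 = 10.08 mm^2
TS = force / area = 427.8 / 10.08 = 42.44 MPa

42.44 MPa


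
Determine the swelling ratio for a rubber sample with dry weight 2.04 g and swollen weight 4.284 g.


Q = W_swollen / W_dry
Q = 4.284 / 2.04
Q = 2.1

Q = 2.1


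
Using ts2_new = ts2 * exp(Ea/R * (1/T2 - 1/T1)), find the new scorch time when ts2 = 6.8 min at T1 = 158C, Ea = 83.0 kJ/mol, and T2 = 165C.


Convert temperatures: T1 = 158 + 273.15 = 431.15 K, T2 = 165 + 273.15 = 438.15 K
ts2_new = 6.8 * exp(83000 / 8.314 * (1/438.15 - 1/431.15))
1/T2 - 1/T1 = -3.7055e-05
ts2_new = 4.7 min

4.7 min


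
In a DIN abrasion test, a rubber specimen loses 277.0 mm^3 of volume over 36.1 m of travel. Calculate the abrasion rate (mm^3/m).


Rate = volume_loss / distance
= 277.0 / 36.1
= 7.673 mm^3/m

7.673 mm^3/m


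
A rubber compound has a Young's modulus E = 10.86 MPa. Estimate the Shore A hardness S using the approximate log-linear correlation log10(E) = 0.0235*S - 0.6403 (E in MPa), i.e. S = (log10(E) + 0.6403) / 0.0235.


log10(E) = 0.0235*S - 0.6403  =>  S = (log10(E) + 0.6403) / 0.0235
log10(10.86) = 1.035830
S = (1.035830 + 0.6403) / 0.0235 = 1.676130 / 0.0235
S = 71.3

Shore A = 71.3


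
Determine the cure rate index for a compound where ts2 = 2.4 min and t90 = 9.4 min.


CRI = 100 / (t90 - ts2)
= 100 / (9.4 - 2.4)
= 100 / 7.0
= 14.29 min^-1

14.29 min^-1


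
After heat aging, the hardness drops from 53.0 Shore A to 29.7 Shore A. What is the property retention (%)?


Retention = aged / original * 100
= 29.7 / 53.0 * 100
= 56.0%

56.0%


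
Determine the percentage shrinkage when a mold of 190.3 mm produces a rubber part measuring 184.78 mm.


Shrinkage = (mold - part) / mold * 100
= (190.3 - 184.78) / 190.3 * 100
= 5.52 / 190.3 * 100
= 2.9%

2.9%


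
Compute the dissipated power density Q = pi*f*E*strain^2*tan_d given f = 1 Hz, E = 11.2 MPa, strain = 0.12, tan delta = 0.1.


Q = pi * f * E * strain^2 * tan_d
= pi * 1 * 11.2 * 0.12^2 * 0.1
= pi * 1 * 11.2 * 0.0144 * 0.1
= 0.0507

Q = 0.0507


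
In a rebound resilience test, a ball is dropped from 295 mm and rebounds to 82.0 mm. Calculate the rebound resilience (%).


Resilience = h_rebound / h_drop * 100
= 82.0 / 295 * 100
= 27.8%

27.8%


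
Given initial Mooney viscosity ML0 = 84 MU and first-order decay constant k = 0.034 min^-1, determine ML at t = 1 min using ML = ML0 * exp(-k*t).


ML = ML0 * exp(-k * t)
ML = 84 * exp(-0.034 * 1)
ML = 84 * 0.9666
ML = 81.19 MU

81.19 MU


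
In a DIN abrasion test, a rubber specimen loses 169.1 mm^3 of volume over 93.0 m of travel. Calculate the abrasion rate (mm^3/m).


Rate = volume_loss / distance
= 169.1 / 93.0
= 1.818 mm^3/m

1.818 mm^3/m


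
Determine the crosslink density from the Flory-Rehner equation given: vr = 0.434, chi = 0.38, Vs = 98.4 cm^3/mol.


ln(1 - vr) = ln(1 - 0.434) = -0.5692
Numerator = -((-0.5692) + 0.434 + 0.38 * 0.434^2) = 0.0636
Denominator = 98.4 * (0.434^(1/3) - 0.434/2) = 53.1476
nu = 0.0636 / 53.1476 = 0.0012 mol/cm^3

0.0012 mol/cm^3


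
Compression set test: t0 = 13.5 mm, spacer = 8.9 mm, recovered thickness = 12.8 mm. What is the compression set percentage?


CS = (t0 - recovered) / (t0 - ts) * 100
= (13.5 - 12.8) / (13.5 - 8.9) * 100
= 0.7 / 4.6 * 100
= 15.2%

15.2%


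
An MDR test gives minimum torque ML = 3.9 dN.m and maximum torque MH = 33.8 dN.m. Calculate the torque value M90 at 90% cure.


M90 = ML + 0.9 * (MH - ML)
M90 = 3.9 + 0.9 * (33.8 - 3.9)
M90 = 3.9 + 0.9 * 29.9
M90 = 30.81 dN.m

30.81 dN.m


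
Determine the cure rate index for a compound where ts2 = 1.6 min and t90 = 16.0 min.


CRI = 100 / (t90 - ts2)
= 100 / (16.0 - 1.6)
= 100 / 14.4
= 6.94 min^-1

6.94 min^-1


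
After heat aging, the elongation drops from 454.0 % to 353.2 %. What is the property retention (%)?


Retention = aged / original * 100
= 353.2 / 454.0 * 100
= 77.8%

77.8%
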